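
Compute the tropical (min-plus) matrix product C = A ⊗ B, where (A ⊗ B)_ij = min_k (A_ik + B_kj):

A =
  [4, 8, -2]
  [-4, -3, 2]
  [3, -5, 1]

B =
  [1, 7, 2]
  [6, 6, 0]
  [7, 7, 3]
A ⊗ B =
  [5, 5, 1]
  [-3, 3, -3]
  [1, 1, -5]

Apply the min-plus product entry-by-entry:
  C[0][0] = min over k of (A[0][0] + B[0][0] = 4 + 1 = 5, A[0][1] + B[1][0] = 8 + 6 = 14, A[0][2] + B[2][0] = -2 + 7 = 5) = 5 (attained at k = 0)
  C[0][1] = min over k of (A[0][0] + B[0][1] = 4 + 7 = 11, A[0][1] + B[1][1] = 8 + 6 = 14, A[0][2] + B[2][1] = -2 + 7 = 5) = 5 (attained at k = 2)
  C[0][2] = min over k of (A[0][0] + B[0][2] = 4 + 2 = 6, A[0][1] + B[1][2] = 8 + 0 = 8, A[0][2] + B[2][2] = -2 + 3 = 1) = 1 (attained at k = 2)
  C[1][0] = min over k of (A[1][0] + B[0][0] = -4 + 1 = -3, A[1][1] + B[1][0] = -3 + 6 = 3, A[1][2] + B[2][0] = 2 + 7 = 9) = -3 (attained at k = 0)
  C[1][1] = min over k of (A[1][0] + B[0][1] = -4 + 7 = 3, A[1][1] + B[1][1] = -3 + 6 = 3, A[1][2] + B[2][1] = 2 + 7 = 9) = 3 (attained at k = 0)
  C[1][2] = min over k of (A[1][0] + B[0][2] = -4 + 2 = -2, A[1][1] + B[1][2] = -3 + 0 = -3, A[1][2] + B[2][2] = 2 + 3 = 5) = -3 (attained at k = 1)
  C[2][0] = min over k of (A[2][0] + B[0][0] = 3 + 1 = 4, A[2][1] + B[1][0] = -5 + 6 = 1, A[2][2] + B[2][0] = 1 + 7 = 8) = 1 (attained at k = 1)
  C[2][1] = min over k of (A[2][0] + B[0][1] = 3 + 7 = 10, A[2][1] + B[1][1] = -5 + 6 = 1, A[2][2] + B[2][1] = 1 + 7 = 8) = 1 (attained at k = 1)
  C[2][2] = min over k of (A[2][0] + B[0][2] = 3 + 2 = 5, A[2][1] + B[1][2] = -5 + 0 = -5, A[2][2] + B[2][2] = 1 + 3 = 4) = -5 (attained at k = 1)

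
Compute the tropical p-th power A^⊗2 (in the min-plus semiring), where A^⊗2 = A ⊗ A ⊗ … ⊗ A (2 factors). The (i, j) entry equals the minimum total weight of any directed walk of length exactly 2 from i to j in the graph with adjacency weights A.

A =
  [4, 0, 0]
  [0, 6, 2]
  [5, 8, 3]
A^⊗2 =
  [0, 4, 2]
  [4, 0, 0]
  [8, 5, 5]

Each entry (A^⊗2)_ij equals the minimum over all length-2 walks i = v_0 → v_1 → … → v_2 = j of Σ_t A[v_t][v_{t+1}]. For example, for (i, j) = (0, 2) we minimise over 3 possible intermediate vertex sequences; the minimum is 2, attained along the walk 0 → 1 → 2.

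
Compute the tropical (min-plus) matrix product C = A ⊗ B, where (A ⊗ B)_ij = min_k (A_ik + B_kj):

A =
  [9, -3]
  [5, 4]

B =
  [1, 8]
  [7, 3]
A ⊗ B =
  [4, 0]
  [6, 7]

Apply the min-plus product entry-by-entry:
  C[0][0] = min over k of (A[0][0] + B[0][0] = 9 + 1 = 10, A[0][1] + B[1][0] = -3 + 7 = 4) = 4 (attained at k = 1)
  C[0][1] = min over k of (A[0][0] + B[0][1] = 9 + 8 = 17, A[0][1] + B[1][1] = -3 + 3 = 0) = 0 (attained at k = 1)
  C[1][0] = min over k of (A[1][0] + B[0][0] = 5 + 1 = 6, A[1][1] + B[1][0] = 4 + 7 = 11) = 6 (attained at k = 0)
  C[1][1] = min over k of (A[1][0] + B[0][1] = 5 + 8 = 13, A[1][1] + B[1][1] = 4 + 3 = 7) = 7 (attained at k = 1)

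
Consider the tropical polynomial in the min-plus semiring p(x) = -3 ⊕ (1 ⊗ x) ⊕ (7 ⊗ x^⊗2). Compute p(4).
p(4) = -3

A tropical monomial a ⊗ x^⊗i evaluates to a + i · x. Evaluating each term at x = 4:
  Term 0 contributes -3 + 0 · 4 = -3
  Term 1 contributes 1 + 1 · 4 = 5
  Term 2 contributes 7 + 2 · 4 = 15
p(4) = ⊕ of these = min[-3, 5, 15] = -3.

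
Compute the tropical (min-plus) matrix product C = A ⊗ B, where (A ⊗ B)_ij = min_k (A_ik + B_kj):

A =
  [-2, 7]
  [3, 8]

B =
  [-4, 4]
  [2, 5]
A ⊗ B =
  [-6, 2]
  [-1, 7]

Apply the min-plus product entry-by-entry:
  C[0][0] = min over k of (A[0][0] + B[0][0] = -2 + -4 = -6, A[0][1] + B[1][0] = 7 + 2 = 9) = -6 (attained at k = 0)
  C[0][1] = min over k of (A[0][0] + B[0][1] = -2 + 4 = 2, A[0][1] + B[1][1] = 7 + 5 = 12) = 2 (attained at k = 0)
  C[1][0] = min over k of (A[1][0] + B[0][0] = 3 + -4 = -1, A[1][1] + B[1][0] = 8 + 2 = 10) = -1 (attained at k = 0)
  C[1][1] = min over k of (A[1][0] + B[0][1] = 3 + 4 = 7, A[1][1] + B[1][1] = 8 + 5 = 13) = 7 (attained at k = 0)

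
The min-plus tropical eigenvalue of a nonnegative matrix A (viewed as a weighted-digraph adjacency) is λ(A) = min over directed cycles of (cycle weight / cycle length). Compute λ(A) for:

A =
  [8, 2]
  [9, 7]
λ(A) = 11/2

Enumerate directed cycles and compute their means (weight / length). Sample:
  cycle 0 → 0: weight = 8, length = 1, mean = 8/1 ≈ 8.000
  cycle 1 → 1: weight = 7, length = 1, mean = 7/1 ≈ 7.000
  cycle 0 → 1 → 0: weight = 11, length = 2, mean = 11/2 ≈ 5.500
  cycle 1 → 0 → 1: weight = 11, length = 2, mean = 11/2 ≈ 5.500
Minimum mean = 5.500, attained e.g. along the cycle 0 → 1 → 0 with weight 11 and length 2. So λ(A) = 11/2 = 11/2.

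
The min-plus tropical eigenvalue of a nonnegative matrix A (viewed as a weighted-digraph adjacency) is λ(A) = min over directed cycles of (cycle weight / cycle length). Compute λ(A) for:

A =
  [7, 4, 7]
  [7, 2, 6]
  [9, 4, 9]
λ(A) = 2

Enumerate directed cycles and compute their means (weight / length). Sample:
  cycle 0 → 0: weight = 7, length = 1, mean = 7/1 ≈ 7.000
  cycle 1 → 1: weight = 2, length = 1, mean = 2/1 ≈ 2.000
  cycle 2 → 2: weight = 9, length = 1, mean = 9/1 ≈ 9.000
  cycle 0 → 1 → 0: weight = 11, length = 2, mean = 11/2 ≈ 5.500
  cycle 0 → 2 → 0: weight = 16, length = 2, mean = 16/2 ≈ 8.000
  cycle 1 → 0 → 1: weight = 11, length = 2, mean = 11/2 ≈ 5.500
Minimum mean = 2.000, attained e.g. along the cycle 1 → 1 with weight 2 and length 1. So λ(A) = 2/1 = 2.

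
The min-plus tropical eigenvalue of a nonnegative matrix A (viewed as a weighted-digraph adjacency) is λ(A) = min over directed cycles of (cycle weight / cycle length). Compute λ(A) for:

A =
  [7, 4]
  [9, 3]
λ(A) = 3

Enumerate directed cycles and compute their means (weight / length). Sample:
  cycle 0 → 0: weight = 7, length = 1, mean = 7/1 ≈ 7.000
  cycle 1 → 1: weight = 3, length = 1, mean = 3/1 ≈ 3.000
  cycle 0 → 1 → 0: weight = 13, length = 2, mean = 13/2 ≈ 6.500
  cycle 1 → 0 → 1: weight = 13, length = 2, mean = 13/2 ≈ 6.500
Minimum mean = 3.000, attained e.g. along the cycle 1 → 1 with weight 3 and length 1. So λ(A) = 3/1 = 3.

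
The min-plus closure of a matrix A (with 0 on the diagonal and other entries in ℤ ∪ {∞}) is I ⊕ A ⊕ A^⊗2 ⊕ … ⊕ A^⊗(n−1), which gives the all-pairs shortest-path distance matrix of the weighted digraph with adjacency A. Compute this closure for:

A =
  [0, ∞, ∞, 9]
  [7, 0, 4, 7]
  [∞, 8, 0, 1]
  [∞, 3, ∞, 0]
Closure =
  [0, 12, 16, 9]
  [7, 0, 4, 5]
  [11, 4, 0, 1]
  [10, 3, 7, 0]

This is the Floyd-Warshall all-pairs shortest-path computation. For each intermediate vertex k = 0, 1, …, 3, update dist[i][j] ← min(dist[i][j], dist[i][k] + dist[k][j]). The final matrix gives, for each (i, j), the minimum total weight of any directed path from i to j (possibly empty when i = j).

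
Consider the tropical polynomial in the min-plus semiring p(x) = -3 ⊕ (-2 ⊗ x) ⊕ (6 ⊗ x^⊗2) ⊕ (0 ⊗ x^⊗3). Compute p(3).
p(3) = -3

A tropical monomial a ⊗ x^⊗i evaluates to a + i · x. Evaluating each term at x = 3:
  Term 0 contributes -3 + 0 · 3 = -3
  Term 1 contributes -2 + 1 · 3 = 1
  Term 2 contributes 6 + 2 · 3 = 12
  Term 3 contributes 0 + 3 · 3 = 9
p(3) = ⊕ of these = min[-3, 1, 12, 9] = -3.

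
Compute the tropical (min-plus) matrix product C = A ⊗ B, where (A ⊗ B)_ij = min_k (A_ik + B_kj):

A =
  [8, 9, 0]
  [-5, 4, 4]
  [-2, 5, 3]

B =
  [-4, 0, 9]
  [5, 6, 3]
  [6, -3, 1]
A ⊗ B =
  [4, -3, 1]
  [-9, -5, 4]
  [-6, -2, 4]

Apply the min-plus product entry-by-entry:
  C[0][0] = min over k of (A[0][0] + B[0][0] = 8 + -4 = 4, A[0][1] + B[1][0] = 9 + 5 = 14, A[0][2] + B[2][0] = 0 + 6 = 6) = 4 (attained at k = 0)
  C[0][1] = min over k of (A[0][0] + B[0][1] = 8 + 0 = 8, A[0][1] + B[1][1] = 9 + 6 = 15, A[0][2] + B[2][1] = 0 + -3 = -3) = -3 (attained at k = 2)
  C[0][2] = min over k of (A[0][0] + B[0][2] = 8 + 9 = 17, A[0][1] + B[1][2] = 9 + 3 = 12, A[0][2] + B[2][2] = 0 + 1 = 1) = 1 (attained at k = 2)
  C[1][0] = min over k of (A[1][0] + B[0][0] = -5 + -4 = -9, A[1][1] + B[1][0] = 4 + 5 = 9, A[1][2] + B[2][0] = 4 + 6 = 10) = -9 (attained at k = 0)
  C[1][1] = min over k of (A[1][0] + B[0][1] = -5 + 0 = -5, A[1][1] + B[1][1] = 4 + 6 = 10, A[1][2] + B[2][1] = 4 + -3 = 1) = -5 (attained at k = 0)
  C[1][2] = min over k of (A[1][0] + B[0][2] = -5 + 9 = 4, A[1][1] + B[1][2] = 4 + 3 = 7, A[1][2] + B[2][2] = 4 + 1 = 5) = 4 (attained at k = 0)
  C[2][0] = min over k of (A[2][0] + B[0][0] = -2 + -4 = -6, A[2][1] + B[1][0] = 5 + 5 = 10, A[2][2] + B[2][0] = 3 + 6 = 9) = -6 (attained at k = 0)
  C[2][1] = min over k of (A[2][0] + B[0][1] = -2 + 0 = -2, A[2][1] + B[1][1] = 5 + 6 = 11, A[2][2] + B[2][1] = 3 + -3 = 0) = -2 (attained at k = 0)
  C[2][2] = min over k of (A[2][0] + B[0][2] = -2 + 9 = 7, A[2][1] + B[1][2] = 5 + 3 = 8, A[2][2] + B[2][2] = 3 + 1 = 4) = 4 (attained at k = 2)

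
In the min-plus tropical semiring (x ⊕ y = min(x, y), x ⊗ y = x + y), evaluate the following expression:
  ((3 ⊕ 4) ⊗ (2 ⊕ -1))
((3 ⊕ 4) ⊗ (2 ⊕ -1)) = 2

Expand innermost to outermost. Recall ⊕ takes the minimum of its arguments and ⊗ takes their sum. Working out the expression ((3 ⊕ 4) ⊗ (2 ⊕ -1)) gives 2.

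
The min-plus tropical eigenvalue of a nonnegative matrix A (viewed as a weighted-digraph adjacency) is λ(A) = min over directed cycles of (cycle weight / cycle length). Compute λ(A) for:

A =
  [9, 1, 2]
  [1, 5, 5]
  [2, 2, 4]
λ(A) = 1

Enumerate directed cycles and compute their means (weight / length). Sample:
  cycle 0 → 0: weight = 9, length = 1, mean = 9/1 ≈ 9.000
  cycle 1 → 1: weight = 5, length = 1, mean = 5/1 ≈ 5.000
  cycle 2 → 2: weight = 4, length = 1, mean = 4/1 ≈ 4.000
  cycle 0 → 1 → 0: weight = 2, length = 2, mean = 2/2 ≈ 1.000
  cycle 0 → 2 → 0: weight = 4, length = 2, mean = 4/2 ≈ 2.000
  cycle 1 → 0 → 1: weight = 2, length = 2, mean = 2/2 ≈ 1.000
Minimum mean = 1.000, attained e.g. along the cycle 0 → 1 → 0 with weight 2 and length 2. So λ(A) = 2/2 = 1.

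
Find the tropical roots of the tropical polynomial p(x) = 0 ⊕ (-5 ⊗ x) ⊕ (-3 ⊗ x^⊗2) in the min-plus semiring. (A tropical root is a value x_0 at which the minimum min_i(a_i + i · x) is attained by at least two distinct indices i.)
Roots: {-2, 5}

Each tropical root is a break point of the lower envelope of the lines y = a_i + i · x (there are 3 lines, with slopes 0, 1, ..., 2). Only the lines that attain the minimum somewhere contribute to roots; other lines are dominated. Here the surviving (envelope) indices are i = 2, i = 1, i = 0.
Intersections between consecutive envelope lines give the roots: for adjacent envelope indices i < j the intersection is x = (a_i − a_j) / (j − i). Reading off the sorted break points: {-2, 5}.
Verification: at each break x_0, at least two indices attain the minimum of min_i(a_i + i · x_0).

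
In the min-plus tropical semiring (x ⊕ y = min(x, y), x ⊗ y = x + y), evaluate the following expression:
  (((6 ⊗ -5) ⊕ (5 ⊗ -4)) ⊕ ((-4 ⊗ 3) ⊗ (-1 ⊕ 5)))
(((6 ⊗ -5) ⊕ (5 ⊗ -4)) ⊕ ((-4 ⊗ 3) ⊗ (-1 ⊕ 5))) = -2

Expand innermost to outermost. Recall ⊕ takes the minimum of its arguments and ⊗ takes their sum. Working out the expression (((6 ⊗ -5) ⊕ (5 ⊗ -4)) ⊕ ((-4 ⊗ 3) ⊗ (-1 ⊕ 5))) gives -2.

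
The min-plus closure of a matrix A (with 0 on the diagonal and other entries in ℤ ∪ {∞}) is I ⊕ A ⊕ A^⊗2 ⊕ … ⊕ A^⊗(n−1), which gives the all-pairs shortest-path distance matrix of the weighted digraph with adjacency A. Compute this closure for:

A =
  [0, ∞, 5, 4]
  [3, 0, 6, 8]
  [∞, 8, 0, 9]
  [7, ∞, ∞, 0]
Closure =
  [0, 13, 5, 4]
  [3, 0, 6, 7]
  [11, 8, 0, 9]
  [7, 20, 12, 0]

This is the Floyd-Warshall all-pairs shortest-path computation. For each intermediate vertex k = 0, 1, …, 3, update dist[i][j] ← min(dist[i][j], dist[i][k] + dist[k][j]). The final matrix gives, for each (i, j), the minimum total weight of any directed path from i to j (possibly empty when i = j).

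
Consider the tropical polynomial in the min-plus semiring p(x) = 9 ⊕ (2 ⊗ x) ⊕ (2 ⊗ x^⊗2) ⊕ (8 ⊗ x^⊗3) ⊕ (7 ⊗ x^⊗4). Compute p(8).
p(8) = 9

A tropical monomial a ⊗ x^⊗i evaluates to a + i · x. Evaluating each term at x = 8:
  Term 0 contributes 9 + 0 · 8 = 9
  Term 1 contributes 2 + 1 · 8 = 10
  Term 2 contributes 2 + 2 · 8 = 18
  Term 3 contributes 8 + 3 · 8 = 32
  Term 4 contributes 7 + 4 · 8 = 39
p(8) = ⊕ of these = min[9, 10, 18, 32, 39] = 9.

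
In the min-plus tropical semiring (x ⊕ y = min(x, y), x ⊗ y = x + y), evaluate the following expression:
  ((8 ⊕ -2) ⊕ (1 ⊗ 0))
((8 ⊕ -2) ⊕ (1 ⊗ 0)) = -2

Expand innermost to outermost. Recall ⊕ takes the minimum of its arguments and ⊗ takes their sum. Working out the expression ((8 ⊕ -2) ⊕ (1 ⊗ 0)) gives -2.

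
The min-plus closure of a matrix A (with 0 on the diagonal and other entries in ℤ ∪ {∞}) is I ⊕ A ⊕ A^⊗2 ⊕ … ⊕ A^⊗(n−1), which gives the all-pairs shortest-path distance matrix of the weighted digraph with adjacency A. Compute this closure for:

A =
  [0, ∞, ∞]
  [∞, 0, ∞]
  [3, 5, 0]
Closure =
  [0, ∞, ∞]
  [∞, 0, ∞]
  [3, 5, 0]

This is the Floyd-Warshall all-pairs shortest-path computation. For each intermediate vertex k = 0, 1, …, 2, update dist[i][j] ← min(dist[i][j], dist[i][k] + dist[k][j]). The final matrix gives, for each (i, j), the minimum total weight of any directed path from i to j (possibly empty when i = j).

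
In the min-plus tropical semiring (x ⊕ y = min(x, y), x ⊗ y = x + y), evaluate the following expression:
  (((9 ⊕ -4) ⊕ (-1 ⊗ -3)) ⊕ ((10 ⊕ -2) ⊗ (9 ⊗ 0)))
(((9 ⊕ -4) ⊕ (-1 ⊗ -3)) ⊕ ((10 ⊕ -2) ⊗ (9 ⊗ 0))) = -4

Expand innermost to outermost. Recall ⊕ takes the minimum of its arguments and ⊗ takes their sum. Working out the expression (((9 ⊕ -4) ⊕ (-1 ⊗ -3)) ⊕ ((10 ⊕ -2) ⊗ (9 ⊗ 0))) gives -4.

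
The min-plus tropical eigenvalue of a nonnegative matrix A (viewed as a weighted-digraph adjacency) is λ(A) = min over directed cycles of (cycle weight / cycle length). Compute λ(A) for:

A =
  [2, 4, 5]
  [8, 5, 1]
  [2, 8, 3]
λ(A) = 2

Enumerate directed cycles and compute their means (weight / length). Sample:
  cycle 0 → 0: weight = 2, length = 1, mean = 2/1 ≈ 2.000
  cycle 1 → 1: weight = 5, length = 1, mean = 5/1 ≈ 5.000
  cycle 2 → 2: weight = 3, length = 1, mean = 3/1 ≈ 3.000
  cycle 0 → 1 → 0: weight = 12, length = 2, mean = 12/2 ≈ 6.000
  cycle 0 → 2 → 0: weight = 7, length = 2, mean = 7/2 ≈ 3.500
  cycle 1 → 0 → 1: weight = 12, length = 2, mean = 12/2 ≈ 6.000
Minimum mean = 2.000, attained e.g. along the cycle 0 → 0 with weight 2 and length 1. So λ(A) = 2/1 = 2.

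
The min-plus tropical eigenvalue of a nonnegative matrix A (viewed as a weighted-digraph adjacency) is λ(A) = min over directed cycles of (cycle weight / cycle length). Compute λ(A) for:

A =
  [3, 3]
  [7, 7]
λ(A) = 3

Enumerate directed cycles and compute their means (weight / length). Sample:
  cycle 0 → 0: weight = 3, length = 1, mean = 3/1 ≈ 3.000
  cycle 1 → 1: weight = 7, length = 1, mean = 7/1 ≈ 7.000
  cycle 0 → 1 → 0: weight = 10, length = 2, mean = 10/2 ≈ 5.000
  cycle 1 → 0 → 1: weight = 10, length = 2, mean = 10/2 ≈ 5.000
Minimum mean = 3.000, attained e.g. along the cycle 0 → 0 with weight 3 and length 1. So λ(A) = 3/1 = 3.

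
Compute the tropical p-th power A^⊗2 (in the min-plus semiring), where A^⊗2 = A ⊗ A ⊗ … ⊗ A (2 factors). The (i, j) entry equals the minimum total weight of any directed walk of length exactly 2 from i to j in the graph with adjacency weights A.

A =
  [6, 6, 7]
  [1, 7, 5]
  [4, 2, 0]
A^⊗2 =
  [7, 9, 7]
  [7, 7, 5]
  [3, 2, 0]

Each entry (A^⊗2)_ij equals the minimum over all length-2 walks i = v_0 → v_1 → … → v_2 = j of Σ_t A[v_t][v_{t+1}]. For example, for (i, j) = (0, 2) we minimise over 3 possible intermediate vertex sequences; the minimum is 7, attained along the walk 0 → 2 → 2.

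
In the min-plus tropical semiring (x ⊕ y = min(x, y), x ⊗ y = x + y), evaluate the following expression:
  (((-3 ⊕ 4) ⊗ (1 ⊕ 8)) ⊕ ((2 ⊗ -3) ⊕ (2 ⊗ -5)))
(((-3 ⊕ 4) ⊗ (1 ⊕ 8)) ⊕ ((2 ⊗ -3) ⊕ (2 ⊗ -5))) = -3

Expand innermost to outermost. Recall ⊕ takes the minimum of its arguments and ⊗ takes their sum. Working out the expression (((-3 ⊕ 4) ⊗ (1 ⊕ 8)) ⊕ ((2 ⊗ -3) ⊕ (2 ⊗ -5))) gives -3.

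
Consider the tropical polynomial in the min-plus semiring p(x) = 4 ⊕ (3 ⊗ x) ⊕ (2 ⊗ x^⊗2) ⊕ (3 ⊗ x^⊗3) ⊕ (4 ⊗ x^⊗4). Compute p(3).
p(3) = 4

A tropical monomial a ⊗ x^⊗i evaluates to a + i · x. Evaluating each term at x = 3:
  Term 0 contributes 4 + 0 · 3 = 4
  Term 1 contributes 3 + 1 · 3 = 6
  Term 2 contributes 2 + 2 · 3 = 8
  Term 3 contributes 3 + 3 · 3 = 12
  Term 4 contributes 4 + 4 · 3 = 16
p(3) = ⊕ of these = min[4, 6, 8, 12, 16] = 4.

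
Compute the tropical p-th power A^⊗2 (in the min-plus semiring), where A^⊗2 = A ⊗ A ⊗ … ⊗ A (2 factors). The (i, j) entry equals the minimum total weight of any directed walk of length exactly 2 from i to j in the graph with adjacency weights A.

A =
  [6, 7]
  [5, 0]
A^⊗2 =
  [12, 7]
  [5, 0]

Each entry (A^⊗2)_ij equals the minimum over all length-2 walks i = v_0 → v_1 → … → v_2 = j of Σ_t A[v_t][v_{t+1}]. For example, for (i, j) = (0, 1) we minimise over 2 possible intermediate vertex sequences; the minimum is 7, attained along the walk 0 → 1 → 1.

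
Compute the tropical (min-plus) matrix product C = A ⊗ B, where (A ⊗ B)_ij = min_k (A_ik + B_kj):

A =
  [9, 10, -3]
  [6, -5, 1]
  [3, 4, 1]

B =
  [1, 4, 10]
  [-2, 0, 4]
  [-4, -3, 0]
A ⊗ B =
  [-7, -6, -3]
  [-7, -5, -1]
  [-3, -2, 1]

Apply the min-plus product entry-by-entry:
  C[0][0] = min over k of (A[0][0] + B[0][0] = 9 + 1 = 10, A[0][1] + B[1][0] = 10 + -2 = 8, A[0][2] + B[2][0] = -3 + -4 = -7) = -7 (attained at k = 2)
  C[0][1] = min over k of (A[0][0] + B[0][1] = 9 + 4 = 13, A[0][1] + B[1][1] = 10 + 0 = 10, A[0][2] + B[2][1] = -3 + -3 = -6) = -6 (attained at k = 2)
  C[0][2] = min over k of (A[0][0] + B[0][2] = 9 + 10 = 19, A[0][1] + B[1][2] = 10 + 4 = 14, A[0][2] + B[2][2] = -3 + 0 = -3) = -3 (attained at k = 2)
  C[1][0] = min over k of (A[1][0] + B[0][0] = 6 + 1 = 7, A[1][1] + B[1][0] = -5 + -2 = -7, A[1][2] + B[2][0] = 1 + -4 = -3) = -7 (attained at k = 1)
  C[1][1] = min over k of (A[1][0] + B[0][1] = 6 + 4 = 10, A[1][1] + B[1][1] = -5 + 0 = -5, A[1][2] + B[2][1] = 1 + -3 = -2) = -5 (attained at k = 1)
  C[1][2] = min over k of (A[1][0] + B[0][2] = 6 + 10 = 16, A[1][1] + B[1][2] = -5 + 4 = -1, A[1][2] + B[2][2] = 1 + 0 = 1) = -1 (attained at k = 1)
  C[2][0] = min over k of (A[2][0] + B[0][0] = 3 + 1 = 4, A[2][1] + B[1][0] = 4 + -2 = 2, A[2][2] + B[2][0] = 1 + -4 = -3) = -3 (attained at k = 2)
  C[2][1] = min over k of (A[2][0] + B[0][1] = 3 + 4 = 7, A[2][1] + B[1][1] = 4 + 0 = 4, A[2][2] + B[2][1] = 1 + -3 = -2) = -2 (attained at k = 2)
  C[2][2] = min over k of (A[2][0] + B[0][2] = 3 + 10 = 13, A[2][1] + B[1][2] = 4 + 4 = 8, A[2][2] + B[2][2] = 1 + 0 = 1) = 1 (attained at k = 2)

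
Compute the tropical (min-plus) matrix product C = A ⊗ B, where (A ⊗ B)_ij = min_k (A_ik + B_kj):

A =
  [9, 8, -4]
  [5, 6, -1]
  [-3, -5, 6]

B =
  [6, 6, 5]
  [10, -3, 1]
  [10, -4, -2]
A ⊗ B =
  [6, -8, -6]
  [9, -5, -3]
  [3, -8, -4]

Apply the min-plus product entry-by-entry:
  C[0][0] = min over k of (A[0][0] + B[0][0] = 9 + 6 = 15, A[0][1] + B[1][0] = 8 + 10 = 18, A[0][2] + B[2][0] = -4 + 10 = 6) = 6 (attained at k = 2)
  C[0][1] = min over k of (A[0][0] + B[0][1] = 9 + 6 = 15, A[0][1] + B[1][1] = 8 + -3 = 5, A[0][2] + B[2][1] = -4 + -4 = -8) = -8 (attained at k = 2)
  C[0][2] = min over k of (A[0][0] + B[0][2] = 9 + 5 = 14, A[0][1] + B[1][2] = 8 + 1 = 9, A[0][2] + B[2][2] = -4 + -2 = -6) = -6 (attained at k = 2)
  C[1][0] = min over k of (A[1][0] + B[0][0] = 5 + 6 = 11, A[1][1] + B[1][0] = 6 + 10 = 16, A[1][2] + B[2][0] = -1 + 10 = 9) = 9 (attained at k = 2)
  C[1][1] = min over k of (A[1][0] + B[0][1] = 5 + 6 = 11, A[1][1] + B[1][1] = 6 + -3 = 3, A[1][2] + B[2][1] = -1 + -4 = -5) = -5 (attained at k = 2)
  C[1][2] = min over k of (A[1][0] + B[0][2] = 5 + 5 = 10, A[1][1] + B[1][2] = 6 + 1 = 7, A[1][2] + B[2][2] = -1 + -2 = -3) = -3 (attained at k = 2)
  C[2][0] = min over k of (A[2][0] + B[0][0] = -3 + 6 = 3, A[2][1] + B[1][0] = -5 + 10 = 5, A[2][2] + B[2][0] = 6 + 10 = 16) = 3 (attained at k = 0)
  C[2][1] = min over k of (A[2][0] + B[0][1] = -3 + 6 = 3, A[2][1] + B[1][1] = -5 + -3 = -8, A[2][2] + B[2][1] = 6 + -4 = 2) = -8 (attained at k = 1)
  C[2][2] = min over k of (A[2][0] + B[0][2] = -3 + 5 = 2, A[2][1] + B[1][2] = -5 + 1 = -4, A[2][2] + B[2][2] = 6 + -2 = 4) = -4 (attained at k = 1)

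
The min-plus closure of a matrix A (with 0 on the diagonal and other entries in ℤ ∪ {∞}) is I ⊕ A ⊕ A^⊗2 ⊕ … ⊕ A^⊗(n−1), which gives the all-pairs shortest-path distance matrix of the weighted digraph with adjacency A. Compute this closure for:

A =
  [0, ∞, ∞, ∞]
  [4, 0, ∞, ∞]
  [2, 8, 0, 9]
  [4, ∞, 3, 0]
Closure =
  [0, ∞, ∞, ∞]
  [4, 0, ∞, ∞]
  [2, 8, 0, 9]
  [4, 11, 3, 0]

This is the Floyd-Warshall all-pairs shortest-path computation. For each intermediate vertex k = 0, 1, …, 3, update dist[i][j] ← min(dist[i][j], dist[i][k] + dist[k][j]). The final matrix gives, for each (i, j), the minimum total weight of any directed path from i to j (possibly empty when i = j).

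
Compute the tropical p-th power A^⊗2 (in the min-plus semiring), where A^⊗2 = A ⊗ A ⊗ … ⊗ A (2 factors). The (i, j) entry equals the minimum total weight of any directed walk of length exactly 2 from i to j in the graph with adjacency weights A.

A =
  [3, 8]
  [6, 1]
A^⊗2 =
  [6, 9]
  [7, 2]

Each entry (A^⊗2)_ij equals the minimum over all length-2 walks i = v_0 → v_1 → … → v_2 = j of Σ_t A[v_t][v_{t+1}]. For example, for (i, j) = (0, 1) we minimise over 2 possible intermediate vertex sequences; the minimum is 9, attained along the walk 0 → 1 → 1.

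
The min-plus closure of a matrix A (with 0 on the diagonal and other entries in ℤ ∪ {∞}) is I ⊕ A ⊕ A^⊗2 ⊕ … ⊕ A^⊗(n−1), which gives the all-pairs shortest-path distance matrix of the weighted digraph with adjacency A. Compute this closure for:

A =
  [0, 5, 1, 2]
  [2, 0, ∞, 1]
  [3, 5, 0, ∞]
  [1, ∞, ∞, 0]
Closure =
  [0, 5, 1, 2]
  [2, 0, 3, 1]
  [3, 5, 0, 5]
  [1, 6, 2, 0]

This is the Floyd-Warshall all-pairs shortest-path computation. For each intermediate vertex k = 0, 1, …, 3, update dist[i][j] ← min(dist[i][j], dist[i][k] + dist[k][j]). The final matrix gives, for each (i, j), the minimum total weight of any directed path from i to j (possibly empty when i = j).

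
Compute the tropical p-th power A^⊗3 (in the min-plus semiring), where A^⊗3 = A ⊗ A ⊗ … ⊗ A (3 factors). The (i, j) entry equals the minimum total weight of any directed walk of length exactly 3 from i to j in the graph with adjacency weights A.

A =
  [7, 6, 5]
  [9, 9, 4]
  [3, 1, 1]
A^⊗3 =
  [9, 7, 7]
  [8, 6, 6]
  [5, 3, 3]

Each entry (A^⊗3)_ij equals the minimum over all length-3 walks i = v_0 → v_1 → … → v_3 = j of Σ_t A[v_t][v_{t+1}]. For example, for (i, j) = (0, 2) we minimise over 9 possible intermediate vertex sequences; the minimum is 7, attained along the walk 0 → 2 → 2 → 2.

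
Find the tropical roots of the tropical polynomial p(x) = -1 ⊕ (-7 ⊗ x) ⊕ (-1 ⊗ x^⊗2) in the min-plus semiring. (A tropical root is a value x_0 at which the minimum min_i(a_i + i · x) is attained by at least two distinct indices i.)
Roots: {-6, 6}

Each tropical root is a break point of the lower envelope of the lines y = a_i + i · x (there are 3 lines, with slopes 0, 1, ..., 2). Only the lines that attain the minimum somewhere contribute to roots; other lines are dominated. Here the surviving (envelope) indices are i = 2, i = 1, i = 0.
Intersections between consecutive envelope lines give the roots: for adjacent envelope indices i < j the intersection is x = (a_i − a_j) / (j − i). Reading off the sorted break points: {-6, 6}.
Verification: at each break x_0, at least two indices attain the minimum of min_i(a_i + i · x_0).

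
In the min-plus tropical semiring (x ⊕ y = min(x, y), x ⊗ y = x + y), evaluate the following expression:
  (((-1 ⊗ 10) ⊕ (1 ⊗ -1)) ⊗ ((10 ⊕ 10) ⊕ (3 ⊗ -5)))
(((-1 ⊗ 10) ⊕ (1 ⊗ -1)) ⊗ ((10 ⊕ 10) ⊕ (3 ⊗ -5))) = -2

Expand innermost to outermost. Recall ⊕ takes the minimum of its arguments and ⊗ takes their sum. Working out the expression (((-1 ⊗ 10) ⊕ (1 ⊗ -1)) ⊗ ((10 ⊕ 10) ⊕ (3 ⊗ -5))) gives -2.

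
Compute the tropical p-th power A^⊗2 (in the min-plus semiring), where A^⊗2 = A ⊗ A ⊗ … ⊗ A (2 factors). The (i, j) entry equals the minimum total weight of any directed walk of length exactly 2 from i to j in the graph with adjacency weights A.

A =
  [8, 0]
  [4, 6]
A^⊗2 =
  [4, 6]
  [10, 4]

Each entry (A^⊗2)_ij equals the minimum over all length-2 walks i = v_0 → v_1 → … → v_2 = j of Σ_t A[v_t][v_{t+1}]. For example, for (i, j) = (0, 1) we minimise over 2 possible intermediate vertex sequences; the minimum is 6, attained along the walk 0 → 1 → 1.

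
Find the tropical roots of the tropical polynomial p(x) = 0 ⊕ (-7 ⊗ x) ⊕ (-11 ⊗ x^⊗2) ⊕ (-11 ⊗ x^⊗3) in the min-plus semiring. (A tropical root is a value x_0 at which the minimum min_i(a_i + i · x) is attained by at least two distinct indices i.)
Roots: {0, 4, 7}

Each tropical root is a break point of the lower envelope of the lines y = a_i + i · x (there are 4 lines, with slopes 0, 1, ..., 3). Only the lines that attain the minimum somewhere contribute to roots; other lines are dominated. Here the surviving (envelope) indices are i = 3, i = 2, i = 1, i = 0.
Intersections between consecutive envelope lines give the roots: for adjacent envelope indices i < j the intersection is x = (a_i − a_j) / (j − i). Reading off the sorted break points: {0, 4, 7}.
Verification: at each break x_0, at least two indices attain the minimum of min_i(a_i + i · x_0).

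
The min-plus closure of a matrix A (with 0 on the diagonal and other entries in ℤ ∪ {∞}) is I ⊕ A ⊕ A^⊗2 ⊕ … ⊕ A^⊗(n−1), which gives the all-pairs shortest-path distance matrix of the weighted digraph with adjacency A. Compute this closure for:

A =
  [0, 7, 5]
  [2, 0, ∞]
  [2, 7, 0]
Closure =
  [0, 7, 5]
  [2, 0, 7]
  [2, 7, 0]

This is the Floyd-Warshall all-pairs shortest-path computation. For each intermediate vertex k = 0, 1, …, 2, update dist[i][j] ← min(dist[i][j], dist[i][k] + dist[k][j]). The final matrix gives, for each (i, j), the minimum total weight of any directed path from i to j (possibly empty when i = j).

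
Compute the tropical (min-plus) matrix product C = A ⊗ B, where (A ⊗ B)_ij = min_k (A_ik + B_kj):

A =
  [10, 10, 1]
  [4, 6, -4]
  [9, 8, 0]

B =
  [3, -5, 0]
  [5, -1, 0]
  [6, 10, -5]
A ⊗ B =
  [7, 5, -4]
  [2, -1, -9]
  [6, 4, -5]

Apply the min-plus product entry-by-entry:
  C[0][0] = min over k of (A[0][0] + B[0][0] = 10 + 3 = 13, A[0][1] + B[1][0] = 10 + 5 = 15, A[0][2] + B[2][0] = 1 + 6 = 7) = 7 (attained at k = 2)
  C[0][1] = min over k of (A[0][0] + B[0][1] = 10 + -5 = 5, A[0][1] + B[1][1] = 10 + -1 = 9, A[0][2] + B[2][1] = 1 + 10 = 11) = 5 (attained at k = 0)
  C[0][2] = min over k of (A[0][0] + B[0][2] = 10 + 0 = 10, A[0][1] + B[1][2] = 10 + 0 = 10, A[0][2] + B[2][2] = 1 + -5 = -4) = -4 (attained at k = 2)
  C[1][0] = min over k of (A[1][0] + B[0][0] = 4 + 3 = 7, A[1][1] + B[1][0] = 6 + 5 = 11, A[1][2] + B[2][0] = -4 + 6 = 2) = 2 (attained at k = 2)
  C[1][1] = min over k of (A[1][0] + B[0][1] = 4 + -5 = -1, A[1][1] + B[1][1] = 6 + -1 = 5, A[1][2] + B[2][1] = -4 + 10 = 6) = -1 (attained at k = 0)
  C[1][2] = min over k of (A[1][0] + B[0][2] = 4 + 0 = 4, A[1][1] + B[1][2] = 6 + 0 = 6, A[1][2] + B[2][2] = -4 + -5 = -9) = -9 (attained at k = 2)
  C[2][0] = min over k of (A[2][0] + B[0][0] = 9 + 3 = 12, A[2][1] + B[1][0] = 8 + 5 = 13, A[2][2] + B[2][0] = 0 + 6 = 6) = 6 (attained at k = 2)
  C[2][1] = min over k of (A[2][0] + B[0][1] = 9 + -5 = 4, A[2][1] + B[1][1] = 8 + -1 = 7, A[2][2] + B[2][1] = 0 + 10 = 10) = 4 (attained at k = 0)
  C[2][2] = min over k of (A[2][0] + B[0][2] = 9 + 0 = 9, A[2][1] + B[1][2] = 8 + 0 = 8, A[2][2] + B[2][2] = 0 + -5 = -5) = -5 (attained at k = 2)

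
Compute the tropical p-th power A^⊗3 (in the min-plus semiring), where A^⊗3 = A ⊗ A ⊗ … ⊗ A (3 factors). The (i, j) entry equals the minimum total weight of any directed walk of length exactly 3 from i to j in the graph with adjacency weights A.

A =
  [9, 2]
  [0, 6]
A^⊗3 =
  [8, 4]
  [2, 8]

Each entry (A^⊗3)_ij equals the minimum over all length-3 walks i = v_0 → v_1 → … → v_3 = j of Σ_t A[v_t][v_{t+1}]. For example, for (i, j) = (0, 1) we minimise over 4 possible intermediate vertex sequences; the minimum is 4, attained along the walk 0 → 1 → 0 → 1.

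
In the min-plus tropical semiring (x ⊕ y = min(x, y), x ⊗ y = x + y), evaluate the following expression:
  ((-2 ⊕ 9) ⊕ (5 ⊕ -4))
((-2 ⊕ 9) ⊕ (5 ⊕ -4)) = -4

Expand innermost to outermost. Recall ⊕ takes the minimum of its arguments and ⊗ takes their sum. Working out the expression ((-2 ⊕ 9) ⊕ (5 ⊕ -4)) gives -4.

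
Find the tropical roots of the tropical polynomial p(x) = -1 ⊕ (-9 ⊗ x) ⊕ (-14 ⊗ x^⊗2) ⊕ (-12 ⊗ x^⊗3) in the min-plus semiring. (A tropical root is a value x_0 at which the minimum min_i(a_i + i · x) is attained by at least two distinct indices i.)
Roots: {-2, 5, 8}

Each tropical root is a break point of the lower envelope of the lines y = a_i + i · x (there are 4 lines, with slopes 0, 1, ..., 3). Only the lines that attain the minimum somewhere contribute to roots; other lines are dominated. Here the surviving (envelope) indices are i = 3, i = 2, i = 1, i = 0.
Intersections between consecutive envelope lines give the roots: for adjacent envelope indices i < j the intersection is x = (a_i − a_j) / (j − i). Reading off the sorted break points: {-2, 5, 8}.
Verification: at each break x_0, at least two indices attain the minimum of min_i(a_i + i · x_0).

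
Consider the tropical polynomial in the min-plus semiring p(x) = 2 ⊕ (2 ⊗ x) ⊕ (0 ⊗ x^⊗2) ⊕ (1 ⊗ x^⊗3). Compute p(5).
p(5) = 2

A tropical monomial a ⊗ x^⊗i evaluates to a + i · x. Evaluating each term at x = 5:
  Term 0 contributes 2 + 0 · 5 = 2
  Term 1 contributes 2 + 1 · 5 = 7
  Term 2 contributes 0 + 2 · 5 = 10
  Term 3 contributes 1 + 3 · 5 = 16
p(5) = ⊕ of these = min[2, 7, 10, 16] = 2.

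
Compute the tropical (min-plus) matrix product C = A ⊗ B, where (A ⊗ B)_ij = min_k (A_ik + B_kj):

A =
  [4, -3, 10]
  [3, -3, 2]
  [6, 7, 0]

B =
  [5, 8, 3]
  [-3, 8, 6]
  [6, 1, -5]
A ⊗ B =
  [-6, 5, 3]
  [-6, 3, -3]
  [4, 1, -5]

Apply the min-plus product entry-by-entry:
  C[0][0] = min over k of (A[0][0] + B[0][0] = 4 + 5 = 9, A[0][1] + B[1][0] = -3 + -3 = -6, A[0][2] + B[2][0] = 10 + 6 = 16) = -6 (attained at k = 1)
  C[0][1] = min over k of (A[0][0] + B[0][1] = 4 + 8 = 12, A[0][1] + B[1][1] = -3 + 8 = 5, A[0][2] + B[2][1] = 10 + 1 = 11) = 5 (attained at k = 1)
  C[0][2] = min over k of (A[0][0] + B[0][2] = 4 + 3 = 7, A[0][1] + B[1][2] = -3 + 6 = 3, A[0][2] + B[2][2] = 10 + -5 = 5) = 3 (attained at k = 1)
  C[1][0] = min over k of (A[1][0] + B[0][0] = 3 + 5 = 8, A[1][1] + B[1][0] = -3 + -3 = -6, A[1][2] + B[2][0] = 2 + 6 = 8) = -6 (attained at k = 1)
  C[1][1] = min over k of (A[1][0] + B[0][1] = 3 + 8 = 11, A[1][1] + B[1][1] = -3 + 8 = 5, A[1][2] + B[2][1] = 2 + 1 = 3) = 3 (attained at k = 2)
  C[1][2] = min over k of (A[1][0] + B[0][2] = 3 + 3 = 6, A[1][1] + B[1][2] = -3 + 6 = 3, A[1][2] + B[2][2] = 2 + -5 = -3) = -3 (attained at k = 2)
  C[2][0] = min over k of (A[2][0] + B[0][0] = 6 + 5 = 11, A[2][1] + B[1][0] = 7 + -3 = 4, A[2][2] + B[2][0] = 0 + 6 = 6) = 4 (attained at k = 1)
  C[2][1] = min over k of (A[2][0] + B[0][1] = 6 + 8 = 14, A[2][1] + B[1][1] = 7 + 8 = 15, A[2][2] + B[2][1] = 0 + 1 = 1) = 1 (attained at k = 2)
  C[2][2] = min over k of (A[2][0] + B[0][2] = 6 + 3 = 9, A[2][1] + B[1][2] = 7 + 6 = 13, A[2][2] + B[2][2] = 0 + -5 = -5) = -5 (attained at k = 2)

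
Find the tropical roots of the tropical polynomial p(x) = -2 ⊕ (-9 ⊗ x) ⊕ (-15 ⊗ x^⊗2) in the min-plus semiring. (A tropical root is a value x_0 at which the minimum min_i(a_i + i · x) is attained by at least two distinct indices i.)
Roots: {6, 7}

Each tropical root is a break point of the lower envelope of the lines y = a_i + i · x (there are 3 lines, with slopes 0, 1, ..., 2). Only the lines that attain the minimum somewhere contribute to roots; other lines are dominated. Here the surviving (envelope) indices are i = 2, i = 1, i = 0.
Intersections between consecutive envelope lines give the roots: for adjacent envelope indices i < j the intersection is x = (a_i − a_j) / (j − i). Reading off the sorted break points: {6, 7}.
Verification: at each break x_0, at least two indices attain the minimum of min_i(a_i + i · x_0).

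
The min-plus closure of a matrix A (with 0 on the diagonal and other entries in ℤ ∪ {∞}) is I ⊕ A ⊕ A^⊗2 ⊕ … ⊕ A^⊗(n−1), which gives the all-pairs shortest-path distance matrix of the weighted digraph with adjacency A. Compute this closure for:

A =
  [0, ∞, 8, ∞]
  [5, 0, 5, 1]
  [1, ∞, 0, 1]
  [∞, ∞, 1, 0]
Closure =
  [0, ∞, 8, 9]
  [3, 0, 2, 1]
  [1, ∞, 0, 1]
  [2, ∞, 1, 0]

This is the Floyd-Warshall all-pairs shortest-path computation. For each intermediate vertex k = 0, 1, …, 3, update dist[i][j] ← min(dist[i][j], dist[i][k] + dist[k][j]). The final matrix gives, for each (i, j), the minimum total weight of any directed path from i to j (possibly empty when i = j).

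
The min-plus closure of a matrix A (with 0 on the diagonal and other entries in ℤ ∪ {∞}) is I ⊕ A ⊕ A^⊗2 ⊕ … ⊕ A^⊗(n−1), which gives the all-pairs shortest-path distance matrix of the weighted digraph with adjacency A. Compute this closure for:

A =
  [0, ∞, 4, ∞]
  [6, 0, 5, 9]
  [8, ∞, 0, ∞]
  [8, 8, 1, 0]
Closure =
  [0, ∞, 4, ∞]
  [6, 0, 5, 9]
  [8, ∞, 0, ∞]
  [8, 8, 1, 0]

This is the Floyd-Warshall all-pairs shortest-path computation. For each intermediate vertex k = 0, 1, …, 3, update dist[i][j] ← min(dist[i][j], dist[i][k] + dist[k][j]). The final matrix gives, for each (i, j), the minimum total weight of any directed path from i to j (possibly empty when i = j).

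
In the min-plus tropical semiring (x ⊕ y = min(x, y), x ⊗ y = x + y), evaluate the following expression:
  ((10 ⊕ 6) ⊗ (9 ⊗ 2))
((10 ⊕ 6) ⊗ (9 ⊗ 2)) = 17

Expand innermost to outermost. Recall ⊕ takes the minimum of its arguments and ⊗ takes their sum. Working out the expression ((10 ⊕ 6) ⊗ (9 ⊗ 2)) gives 17.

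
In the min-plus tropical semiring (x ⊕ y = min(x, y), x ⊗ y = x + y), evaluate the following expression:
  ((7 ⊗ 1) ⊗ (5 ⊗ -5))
((7 ⊗ 1) ⊗ (5 ⊗ -5)) = 8

Expand innermost to outermost. Recall ⊕ takes the minimum of its arguments and ⊗ takes their sum. Working out the expression ((7 ⊗ 1) ⊗ (5 ⊗ -5)) gives 8.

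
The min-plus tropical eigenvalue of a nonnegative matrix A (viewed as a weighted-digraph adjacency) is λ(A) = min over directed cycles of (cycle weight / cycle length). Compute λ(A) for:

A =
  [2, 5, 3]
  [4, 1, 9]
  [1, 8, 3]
λ(A) = 1

Enumerate directed cycles and compute their means (weight / length). Sample:
  cycle 0 → 0: weight = 2, length = 1, mean = 2/1 ≈ 2.000
  cycle 1 → 1: weight = 1, length = 1, mean = 1/1 ≈ 1.000
  cycle 2 → 2: weight = 3, length = 1, mean = 3/1 ≈ 3.000
  cycle 0 → 1 → 0: weight = 9, length = 2, mean = 9/2 ≈ 4.500
  cycle 0 → 2 → 0: weight = 4, length = 2, mean = 4/2 ≈ 2.000
  cycle 1 → 0 → 1: weight = 9, length = 2, mean = 9/2 ≈ 4.500
Minimum mean = 1.000, attained e.g. along the cycle 1 → 1 with weight 1 and length 1. So λ(A) = 1/1 = 1.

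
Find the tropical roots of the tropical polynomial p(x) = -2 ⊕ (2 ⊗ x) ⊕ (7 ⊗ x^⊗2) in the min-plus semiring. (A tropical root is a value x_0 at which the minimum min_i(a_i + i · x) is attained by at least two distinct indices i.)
Roots: {-5, -4}

Each tropical root is a break point of the lower envelope of the lines y = a_i + i · x (there are 3 lines, with slopes 0, 1, ..., 2). Only the lines that attain the minimum somewhere contribute to roots; other lines are dominated. Here the surviving (envelope) indices are i = 2, i = 1, i = 0.
Intersections between consecutive envelope lines give the roots: for adjacent envelope indices i < j the intersection is x = (a_i − a_j) / (j − i). Reading off the sorted break points: {-5, -4}.
Verification: at each break x_0, at least two indices attain the minimum of min_i(a_i + i · x_0).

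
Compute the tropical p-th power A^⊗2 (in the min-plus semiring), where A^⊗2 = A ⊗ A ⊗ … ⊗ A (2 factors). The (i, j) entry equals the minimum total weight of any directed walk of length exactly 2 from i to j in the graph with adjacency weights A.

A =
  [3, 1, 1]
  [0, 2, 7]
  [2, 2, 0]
A^⊗2 =
  [1, 3, 1]
  [2, 1, 1]
  [2, 2, 0]

Each entry (A^⊗2)_ij equals the minimum over all length-2 walks i = v_0 → v_1 → … → v_2 = j of Σ_t A[v_t][v_{t+1}]. For example, for (i, j) = (0, 2) we minimise over 3 possible intermediate vertex sequences; the minimum is 1, attained along the walk 0 → 2 → 2.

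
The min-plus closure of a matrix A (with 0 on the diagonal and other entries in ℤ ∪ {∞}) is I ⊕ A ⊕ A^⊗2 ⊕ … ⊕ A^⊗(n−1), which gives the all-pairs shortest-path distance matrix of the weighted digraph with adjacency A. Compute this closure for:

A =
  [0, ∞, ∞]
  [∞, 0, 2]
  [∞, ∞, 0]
Closure =
  [0, ∞, ∞]
  [∞, 0, 2]
  [∞, ∞, 0]

This is the Floyd-Warshall all-pairs shortest-path computation. For each intermediate vertex k = 0, 1, …, 2, update dist[i][j] ← min(dist[i][j], dist[i][k] + dist[k][j]). The final matrix gives, for each (i, j), the minimum total weight of any directed path from i to j (possibly empty when i = j).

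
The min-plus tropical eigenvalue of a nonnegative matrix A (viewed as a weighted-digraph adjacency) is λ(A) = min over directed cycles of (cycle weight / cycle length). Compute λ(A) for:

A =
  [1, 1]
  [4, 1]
λ(A) = 1

Enumerate directed cycles and compute their means (weight / length). Sample:
  cycle 0 → 0: weight = 1, length = 1, mean = 1/1 ≈ 1.000
  cycle 1 → 1: weight = 1, length = 1, mean = 1/1 ≈ 1.000
  cycle 0 → 1 → 0: weight = 5, length = 2, mean = 5/2 ≈ 2.500
  cycle 1 → 0 → 1: weight = 5, length = 2, mean = 5/2 ≈ 2.500
Minimum mean = 1.000, attained e.g. along the cycle 0 → 0 with weight 1 and length 1. So λ(A) = 1/1 = 1.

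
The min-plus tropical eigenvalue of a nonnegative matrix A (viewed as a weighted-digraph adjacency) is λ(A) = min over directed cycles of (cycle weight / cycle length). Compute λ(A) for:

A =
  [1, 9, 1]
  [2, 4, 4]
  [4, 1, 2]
λ(A) = 1

Enumerate directed cycles and compute their means (weight / length). Sample:
  cycle 0 → 0: weight = 1, length = 1, mean = 1/1 ≈ 1.000
  cycle 1 → 1: weight = 4, length = 1, mean = 4/1 ≈ 4.000
  cycle 2 → 2: weight = 2, length = 1, mean = 2/1 ≈ 2.000
  cycle 0 → 1 → 0: weight = 11, length = 2, mean = 11/2 ≈ 5.500
  cycle 0 → 2 → 0: weight = 5, length = 2, mean = 5/2 ≈ 2.500
  cycle 1 → 0 → 1: weight = 11, length = 2, mean = 11/2 ≈ 5.500
Minimum mean = 1.000, attained e.g. along the cycle 0 → 0 with weight 1 and length 1. So λ(A) = 1/1 = 1.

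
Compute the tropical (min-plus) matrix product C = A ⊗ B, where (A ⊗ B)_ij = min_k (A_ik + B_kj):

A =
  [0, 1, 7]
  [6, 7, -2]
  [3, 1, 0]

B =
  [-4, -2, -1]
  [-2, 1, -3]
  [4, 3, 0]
A ⊗ B =
  [-4, -2, -2]
  [2, 1, -2]
  [-1, 1, -2]

Apply the min-plus product entry-by-entry:
  C[0][0] = min over k of (A[0][0] + B[0][0] = 0 + -4 = -4, A[0][1] + B[1][0] = 1 + -2 = -1, A[0][2] + B[2][0] = 7 + 4 = 11) = -4 (attained at k = 0)
  C[0][1] = min over k of (A[0][0] + B[0][1] = 0 + -2 = -2, A[0][1] + B[1][1] = 1 + 1 = 2, A[0][2] + B[2][1] = 7 + 3 = 10) = -2 (attained at k = 0)
  C[0][2] = min over k of (A[0][0] + B[0][2] = 0 + -1 = -1, A[0][1] + B[1][2] = 1 + -3 = -2, A[0][2] + B[2][2] = 7 + 0 = 7) = -2 (attained at k = 1)
  C[1][0] = min over k of (A[1][0] + B[0][0] = 6 + -4 = 2, A[1][1] + B[1][0] = 7 + -2 = 5, A[1][2] + B[2][0] = -2 + 4 = 2) = 2 (attained at k = 0)
  C[1][1] = min over k of (A[1][0] + B[0][1] = 6 + -2 = 4, A[1][1] + B[1][1] = 7 + 1 = 8, A[1][2] + B[2][1] = -2 + 3 = 1) = 1 (attained at k = 2)
  C[1][2] = min over k of (A[1][0] + B[0][2] = 6 + -1 = 5, A[1][1] + B[1][2] = 7 + -3 = 4, A[1][2] + B[2][2] = -2 + 0 = -2) = -2 (attained at k = 2)
  C[2][0] = min over k of (A[2][0] + B[0][0] = 3 + -4 = -1, A[2][1] + B[1][0] = 1 + -2 = -1, A[2][2] + B[2][0] = 0 + 4 = 4) = -1 (attained at k = 0)
  C[2][1] = min over k of (A[2][0] + B[0][1] = 3 + -2 = 1, A[2][1] + B[1][1] = 1 + 1 = 2, A[2][2] + B[2][1] = 0 + 3 = 3) = 1 (attained at k = 0)
  C[2][2] = min over k of (A[2][0] + B[0][2] = 3 + -1 = 2, A[2][1] + B[1][2] = 1 + -3 = -2, A[2][2] + B[2][2] = 0 + 0 = 0) = -2 (attained at k = 1)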